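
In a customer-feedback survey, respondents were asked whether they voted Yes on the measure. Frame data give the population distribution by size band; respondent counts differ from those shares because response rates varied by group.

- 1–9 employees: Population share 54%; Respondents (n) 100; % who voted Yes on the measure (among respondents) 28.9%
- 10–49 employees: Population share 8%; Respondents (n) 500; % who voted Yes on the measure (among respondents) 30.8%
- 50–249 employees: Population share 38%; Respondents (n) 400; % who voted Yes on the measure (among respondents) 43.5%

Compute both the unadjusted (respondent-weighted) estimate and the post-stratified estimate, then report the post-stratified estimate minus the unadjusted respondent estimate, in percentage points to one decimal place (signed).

Naive respondent-only estimate (weights = respondent counts):
  (100/1000)×28.9 + (500/1000)×30.8 + (400/1000)×43.5 = 35.69%
Post-stratifying to population shares instead:
  0.54×28.9 + 0.08×30.8 + 0.38×43.5 = 34.6%
Difference = 34.6 − 35.69 = -1.09 pp.

-1.1 percentage points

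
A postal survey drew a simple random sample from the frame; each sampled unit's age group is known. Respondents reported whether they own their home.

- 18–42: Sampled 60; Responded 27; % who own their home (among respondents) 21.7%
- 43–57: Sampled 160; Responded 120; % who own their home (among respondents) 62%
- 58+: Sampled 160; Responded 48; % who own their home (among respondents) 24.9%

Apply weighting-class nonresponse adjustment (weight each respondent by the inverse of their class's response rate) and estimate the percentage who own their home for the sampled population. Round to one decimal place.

40.0%

Class response rates: 18–42 27/60 = 45%, 43–57 120/160 = 75%, 58+ 48/160 = 30%.
Inverse-response-rate weighting restores each class to its sampled count, so class totals weight by n_sampled:
  18–42: 60 × 21.7 = 1302
  43–57: 160 × 62 = 9920
  58+: 160 × 24.9 = 3984
Adjusted estimate = 15,206 / 380 = 40.0158 → 40.0%.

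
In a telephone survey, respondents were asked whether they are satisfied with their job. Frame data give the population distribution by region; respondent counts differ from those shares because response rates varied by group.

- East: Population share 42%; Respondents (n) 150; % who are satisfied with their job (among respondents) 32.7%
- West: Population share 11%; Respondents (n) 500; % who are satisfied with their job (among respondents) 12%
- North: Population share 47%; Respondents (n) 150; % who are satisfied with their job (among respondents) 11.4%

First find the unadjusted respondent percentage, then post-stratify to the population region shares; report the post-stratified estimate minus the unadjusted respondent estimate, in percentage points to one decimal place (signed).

Naive respondent-only estimate (weights = respondent counts):
  (150/800)×32.7 + (500/800)×12 + (150/800)×11.4 = 15.7688%
Post-stratified estimate weights by population shares:
  0.42×32.7 + 0.11×12 + 0.47×11.4 = 20.412%
Difference = 20.412 − 15.7688 = 4.6432 pp.

+4.6 percentage points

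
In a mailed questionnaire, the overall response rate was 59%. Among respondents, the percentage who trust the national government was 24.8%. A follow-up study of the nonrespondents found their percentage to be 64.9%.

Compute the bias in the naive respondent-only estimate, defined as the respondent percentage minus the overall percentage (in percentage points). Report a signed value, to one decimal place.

-16.4 percentage points

Nonresponse fraction = 1 − 0.59 = 0.41.
Bias = (nonresponse fraction) × (respondent percentage − nonrespondent percentage)
     = 0.41 × (24.8 − 64.9) = 0.41 × -40.1 = -16.441.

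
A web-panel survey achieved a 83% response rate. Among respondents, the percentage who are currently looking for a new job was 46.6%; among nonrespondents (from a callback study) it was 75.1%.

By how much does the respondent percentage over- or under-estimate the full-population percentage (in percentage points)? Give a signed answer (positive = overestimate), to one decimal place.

-4.8 percentage points

Nonresponse fraction = 1 − 0.83 = 0.17.
Bias = (nonresponse fraction) × (respondent percentage − nonrespondent percentage)
     = 0.17 × (46.6 − 75.1) = 0.17 × -28.5 = -4.845.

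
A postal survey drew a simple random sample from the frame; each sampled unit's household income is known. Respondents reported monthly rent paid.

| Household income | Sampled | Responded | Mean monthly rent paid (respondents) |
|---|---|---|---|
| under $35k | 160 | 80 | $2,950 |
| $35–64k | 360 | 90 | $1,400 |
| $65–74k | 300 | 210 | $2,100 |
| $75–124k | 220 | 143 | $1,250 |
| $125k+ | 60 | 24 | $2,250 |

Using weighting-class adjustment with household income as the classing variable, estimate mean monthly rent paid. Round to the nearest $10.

Response rates by class: under $35k 80/160 = 50%, $35–64k 90/360 = 25%, $65–74k 210/300 = 70%, $75–124k 143/220 = 65%, $125k+ 24/60 = 40%.
With weight = n_sampled/n_responded per class, the weighted class total is n_sampled:
  under $35k: 160 × 2950 = 472,000
  $35–64k: 360 × 1400 = 504,000
  $65–74k: 300 × 2100 = 630,000
  $75–124k: 220 × 1250 = 275,000
  $125k+: 60 × 2250 = 135,000
Adjusted estimate = 2,016,000 / 1,100 = 1832.73 → $1,830.

$1,830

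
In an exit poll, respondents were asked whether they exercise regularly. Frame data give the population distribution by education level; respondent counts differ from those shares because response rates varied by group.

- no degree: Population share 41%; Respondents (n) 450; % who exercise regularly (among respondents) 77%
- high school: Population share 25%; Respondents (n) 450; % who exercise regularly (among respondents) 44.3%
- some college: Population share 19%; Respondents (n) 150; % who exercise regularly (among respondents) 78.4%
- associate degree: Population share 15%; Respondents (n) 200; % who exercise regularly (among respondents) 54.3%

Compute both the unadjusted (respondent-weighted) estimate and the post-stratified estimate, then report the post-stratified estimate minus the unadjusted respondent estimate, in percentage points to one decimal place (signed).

Unadjusted (pooled respondent) estimate weights by respondent counts:
  (450/1250)×77 + (450/1250)×44.3 + (150/1250)×78.4 + (200/1250)×54.3 = 61.764%
Reweighting by population education level shares:
  0.41×77 + 0.25×44.3 + 0.19×78.4 + 0.15×54.3 = 65.686%
Difference = 65.686 − 61.764 = 3.922 pp.

+3.9 percentage points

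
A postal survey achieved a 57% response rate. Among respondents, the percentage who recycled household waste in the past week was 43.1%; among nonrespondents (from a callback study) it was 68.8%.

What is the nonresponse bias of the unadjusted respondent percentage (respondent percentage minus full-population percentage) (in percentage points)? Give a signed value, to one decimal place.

-11.1 percentage points

Nonresponse fraction = 1 − 0.57 = 0.43.
Bias = (nonresponse fraction) × (respondent percentage − nonrespondent percentage)
     = 0.43 × (43.1 − 68.8) = 0.43 × -25.7 = -11.051.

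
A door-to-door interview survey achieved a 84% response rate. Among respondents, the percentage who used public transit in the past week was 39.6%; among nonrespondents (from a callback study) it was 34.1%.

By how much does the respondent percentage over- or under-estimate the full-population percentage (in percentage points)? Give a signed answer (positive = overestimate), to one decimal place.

+0.9 percentage points

Nonresponse fraction = 1 − 0.84 = 0.16.
Bias = (nonresponse fraction) × (respondent percentage − nonrespondent percentage)
     = 0.16 × (39.6 − 34.1) = 0.16 × 5.5 = 0.88.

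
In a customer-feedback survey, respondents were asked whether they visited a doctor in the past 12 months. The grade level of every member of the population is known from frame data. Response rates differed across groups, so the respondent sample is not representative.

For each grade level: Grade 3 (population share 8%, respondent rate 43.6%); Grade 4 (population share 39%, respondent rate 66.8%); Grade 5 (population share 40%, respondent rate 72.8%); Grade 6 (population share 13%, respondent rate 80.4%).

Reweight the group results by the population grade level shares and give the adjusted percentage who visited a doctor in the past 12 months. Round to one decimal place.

Reweight to the known grade level distribution:
  Grade 3: 0.08 × 43.6 = 3.488
  Grade 4: 0.39 × 66.8 = 26.052
  Grade 5: 0.4 × 72.8 = 29.12
  Grade 6: 0.13 × 80.4 = 10.452
Post-stratified estimate = 69.112 → 69.1%.

69.1%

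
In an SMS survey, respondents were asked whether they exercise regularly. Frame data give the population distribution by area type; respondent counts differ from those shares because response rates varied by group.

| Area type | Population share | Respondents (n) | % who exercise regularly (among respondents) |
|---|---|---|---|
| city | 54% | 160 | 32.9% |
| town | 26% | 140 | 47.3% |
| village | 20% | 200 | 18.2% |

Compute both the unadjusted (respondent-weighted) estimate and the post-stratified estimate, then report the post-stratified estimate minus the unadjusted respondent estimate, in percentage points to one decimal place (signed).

+2.7 percentage points

Unadjusted (pooled respondent) estimate weights by respondent counts:
  (160/500)×32.9 + (140/500)×47.3 + (200/500)×18.2 = 31.052%
Post-stratifying to population shares instead:
  0.54×32.9 + 0.26×47.3 + 0.2×18.2 = 33.704%
Difference = 33.704 − 31.052 = 2.652 pp.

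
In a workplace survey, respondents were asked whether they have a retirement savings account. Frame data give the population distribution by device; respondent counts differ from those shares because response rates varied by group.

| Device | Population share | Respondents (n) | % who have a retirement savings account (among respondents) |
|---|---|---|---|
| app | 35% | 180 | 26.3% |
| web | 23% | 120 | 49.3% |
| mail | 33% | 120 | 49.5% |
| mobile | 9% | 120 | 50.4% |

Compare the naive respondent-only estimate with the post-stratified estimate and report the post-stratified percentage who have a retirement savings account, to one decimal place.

Unadjusted (pooled respondent) estimate weights by respondent counts:
  (180/540)×26.3 + (120/540)×49.3 + (120/540)×49.5 + (120/540)×50.4 = 41.9222%
Post-stratifying to population shares instead:
  0.35×26.3 + 0.23×49.3 + 0.33×49.5 + 0.09×50.4 = 41.415%

41.4%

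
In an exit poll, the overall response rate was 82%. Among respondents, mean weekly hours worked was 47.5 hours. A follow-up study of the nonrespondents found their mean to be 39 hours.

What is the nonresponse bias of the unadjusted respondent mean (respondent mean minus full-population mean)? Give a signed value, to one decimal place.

+1.5

Nonresponse fraction = 1 − 0.82 = 0.18.
Bias = (nonresponse fraction) × (respondent mean − nonrespondent mean)
     = 0.18 × (47.5 − 39) = 0.18 × 8.5 = 1.53.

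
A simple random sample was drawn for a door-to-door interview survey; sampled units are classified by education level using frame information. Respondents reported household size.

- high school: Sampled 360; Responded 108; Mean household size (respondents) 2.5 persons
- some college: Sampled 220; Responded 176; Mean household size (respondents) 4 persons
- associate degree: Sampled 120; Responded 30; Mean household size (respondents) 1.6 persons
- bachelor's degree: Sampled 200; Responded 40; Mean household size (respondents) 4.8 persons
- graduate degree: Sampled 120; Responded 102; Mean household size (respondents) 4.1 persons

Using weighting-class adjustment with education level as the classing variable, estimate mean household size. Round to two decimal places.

3.36

Response rates by class: high school 108/360 = 30%, some college 176/220 = 80%, associate degree 30/120 = 25%, bachelor's degree 40/200 = 20%, graduate degree 102/120 = 85%.
With weight = n_sampled/n_responded per class, the weighted class total is n_sampled:
  high school: 360 × 2.5 = 900
  some college: 220 × 4 = 880
  associate degree: 120 × 1.6 = 192
  bachelor's degree: 200 × 4.8 = 960
  graduate degree: 120 × 4.1 = 492
Adjusted estimate = 3424 / 1,020 = 3.35686 → 3.36.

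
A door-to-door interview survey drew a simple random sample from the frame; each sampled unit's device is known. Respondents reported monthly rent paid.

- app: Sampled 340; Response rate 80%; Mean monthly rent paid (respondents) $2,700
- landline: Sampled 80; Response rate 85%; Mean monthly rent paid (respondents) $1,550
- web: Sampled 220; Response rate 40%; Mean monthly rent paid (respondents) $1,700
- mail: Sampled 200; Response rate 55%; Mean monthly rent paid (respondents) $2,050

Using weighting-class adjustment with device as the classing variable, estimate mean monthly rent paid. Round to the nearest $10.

Inverse-response-rate weighting restores each class to its sampled count, so class totals weight by n_sampled:
  app: 340 × 2700 = 918,000
  landline: 80 × 1550 = 124,000
  web: 220 × 1700 = 374,000
  mail: 200 × 2050 = 410,000
Adjusted estimate = 1,826,000 / 840 = 2173.81 → $2,170.

$2,170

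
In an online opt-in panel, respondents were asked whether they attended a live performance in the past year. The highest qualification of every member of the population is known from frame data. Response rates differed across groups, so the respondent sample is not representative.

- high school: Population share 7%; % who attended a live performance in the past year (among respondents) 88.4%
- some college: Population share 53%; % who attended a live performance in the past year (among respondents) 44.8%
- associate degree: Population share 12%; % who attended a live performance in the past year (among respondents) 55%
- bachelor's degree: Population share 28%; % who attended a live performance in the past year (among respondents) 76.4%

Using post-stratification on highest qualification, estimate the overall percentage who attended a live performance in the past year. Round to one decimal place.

57.9%

Each cell contributes population-share × respondent value:
  high school: 0.07 × 88.4 = 6.188
  some college: 0.53 × 44.8 = 23.744
  associate degree: 0.12 × 55 = 6.6
  bachelor's degree: 0.28 × 76.4 = 21.392
Post-stratified estimate = 57.924 → 57.9%.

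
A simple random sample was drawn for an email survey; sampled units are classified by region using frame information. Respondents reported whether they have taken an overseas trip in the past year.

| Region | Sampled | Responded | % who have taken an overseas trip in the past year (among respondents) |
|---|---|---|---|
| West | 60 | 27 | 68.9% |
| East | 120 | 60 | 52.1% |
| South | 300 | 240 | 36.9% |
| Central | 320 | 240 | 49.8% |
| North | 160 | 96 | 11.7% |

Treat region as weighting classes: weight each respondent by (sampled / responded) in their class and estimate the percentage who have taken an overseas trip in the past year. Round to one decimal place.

40.9%

Response rates by class: West 27/60 = 45%, East 60/120 = 50%, South 240/300 = 80%, Central 240/320 = 75%, North 96/160 = 60%.
Each respondent's weight = sampled/responded in their class; summing within a class gives n_sampled, so:
  West: 60 × 68.9 = 4134
  East: 120 × 52.1 = 6252
  South: 300 × 36.9 = 11,070
  Central: 320 × 49.8 = 15,936
  North: 160 × 11.7 = 1872
Adjusted estimate = 39,264 / 960 = 40.9 → 40.9%.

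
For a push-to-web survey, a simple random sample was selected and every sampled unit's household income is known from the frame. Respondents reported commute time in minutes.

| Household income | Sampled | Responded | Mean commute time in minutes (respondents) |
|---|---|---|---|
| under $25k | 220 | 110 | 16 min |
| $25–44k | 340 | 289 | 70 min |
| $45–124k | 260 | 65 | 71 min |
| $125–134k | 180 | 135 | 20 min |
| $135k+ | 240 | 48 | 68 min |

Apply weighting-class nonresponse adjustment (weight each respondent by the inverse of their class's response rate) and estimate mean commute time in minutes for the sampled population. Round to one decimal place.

Response rates by class: under $25k 110/220 = 50%, $25–44k 289/340 = 85%, $45–124k 65/260 = 25%, $125–134k 135/180 = 75%, $135k+ 48/240 = 20%.
Inverse-response-rate weighting restores each class to its sampled count, so class totals weight by n_sampled:
  under $25k: 220 × 16 = 3520
  $25–44k: 340 × 70 = 23,800
  $45–124k: 260 × 71 = 18,460
  $125–134k: 180 × 20 = 3600
  $135k+: 240 × 68 = 16,320
Adjusted estimate = 65,700 / 1,240 = 52.9839 → 53.0.

53.0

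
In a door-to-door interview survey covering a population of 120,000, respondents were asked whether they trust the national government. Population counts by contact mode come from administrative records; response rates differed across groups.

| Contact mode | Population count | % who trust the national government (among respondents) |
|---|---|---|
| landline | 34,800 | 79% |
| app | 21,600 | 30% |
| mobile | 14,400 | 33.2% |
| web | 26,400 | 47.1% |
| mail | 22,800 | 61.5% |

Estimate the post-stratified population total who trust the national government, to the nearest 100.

Each cell contributes its population count × the respondent rate:
  landline: 34,800 × 79% = 27,492
  app: 21,600 × 30% = 6480
  mobile: 14,400 × 33.2% = 4780.8
  web: 26,400 × 47.1% = 12434.4
  mail: 22,800 × 61.5% = 14,022
Estimated total = 65209.2 → 65,200.

65,200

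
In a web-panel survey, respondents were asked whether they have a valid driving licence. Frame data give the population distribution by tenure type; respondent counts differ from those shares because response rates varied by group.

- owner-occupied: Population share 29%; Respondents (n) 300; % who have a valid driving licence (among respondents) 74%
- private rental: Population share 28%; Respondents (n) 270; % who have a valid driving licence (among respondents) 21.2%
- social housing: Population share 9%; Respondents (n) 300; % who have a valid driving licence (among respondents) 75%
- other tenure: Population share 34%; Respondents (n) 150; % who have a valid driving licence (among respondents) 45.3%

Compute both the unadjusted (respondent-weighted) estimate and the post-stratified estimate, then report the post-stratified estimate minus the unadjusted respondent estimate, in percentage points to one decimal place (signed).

-6.5 percentage points

Naive respondent-only estimate (weights = respondent counts):
  (300/1020)×74 + (270/1020)×21.2 + (300/1020)×75 + (150/1020)×45.3 = 56.0971%
Reweighting by population tenure type shares:
  0.29×74 + 0.28×21.2 + 0.09×75 + 0.34×45.3 = 49.548%
Difference = 49.548 − 56.0971 = -6.5491 pp.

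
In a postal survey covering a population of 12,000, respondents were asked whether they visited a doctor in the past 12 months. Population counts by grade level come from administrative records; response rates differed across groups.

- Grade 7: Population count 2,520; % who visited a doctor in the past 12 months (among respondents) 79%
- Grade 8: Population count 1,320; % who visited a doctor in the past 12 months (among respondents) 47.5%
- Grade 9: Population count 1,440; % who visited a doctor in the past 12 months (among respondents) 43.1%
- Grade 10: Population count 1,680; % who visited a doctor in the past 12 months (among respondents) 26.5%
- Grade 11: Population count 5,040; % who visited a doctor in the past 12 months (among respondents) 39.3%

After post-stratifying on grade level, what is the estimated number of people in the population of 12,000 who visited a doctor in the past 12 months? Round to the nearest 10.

Each cell contributes its population count × the respondent rate:
  Grade 7: 2,520 × 79% = 1990.8
  Grade 8: 1,320 × 47.5% = 627
  Grade 9: 1,440 × 43.1% = 620.64
  Grade 10: 1,680 × 26.5% = 445.2
  Grade 11: 5,040 × 39.3% = 1980.72
Estimated total = 5664.36 → 5,660.

5,660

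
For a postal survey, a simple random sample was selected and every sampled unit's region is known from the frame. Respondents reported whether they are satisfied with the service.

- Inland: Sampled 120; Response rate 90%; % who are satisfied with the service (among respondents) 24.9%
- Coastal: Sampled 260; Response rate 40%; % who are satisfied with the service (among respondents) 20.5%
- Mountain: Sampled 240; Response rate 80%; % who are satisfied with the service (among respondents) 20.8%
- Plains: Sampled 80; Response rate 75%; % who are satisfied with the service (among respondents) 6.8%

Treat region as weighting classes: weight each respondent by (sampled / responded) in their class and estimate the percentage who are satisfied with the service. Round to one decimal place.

Each respondent's weight = sampled/responded in their class; summing within a class gives n_sampled, so:
  Inland: 120 × 24.9 = 2988
  Coastal: 260 × 20.5 = 5330
  Mountain: 240 × 20.8 = 4992
  Plains: 80 × 6.8 = 544
Adjusted estimate = 13,854 / 700 = 19.7914 → 19.8%.

19.8%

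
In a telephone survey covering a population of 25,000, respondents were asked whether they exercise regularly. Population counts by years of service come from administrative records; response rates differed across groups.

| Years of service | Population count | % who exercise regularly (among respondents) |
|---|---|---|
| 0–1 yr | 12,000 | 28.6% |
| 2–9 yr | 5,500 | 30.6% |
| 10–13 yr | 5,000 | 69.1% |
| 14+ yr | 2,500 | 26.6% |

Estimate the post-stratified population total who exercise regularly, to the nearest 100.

Estimated count per cell = population count × respondent percentage:
  0–1 yr: 12,000 × 28.6% = 3432
  2–9 yr: 5,500 × 30.6% = 1683
  10–13 yr: 5,000 × 69.1% = 3455
  14+ yr: 2,500 × 26.6% = 665
Estimated total = 9235 → 9,200.

9,200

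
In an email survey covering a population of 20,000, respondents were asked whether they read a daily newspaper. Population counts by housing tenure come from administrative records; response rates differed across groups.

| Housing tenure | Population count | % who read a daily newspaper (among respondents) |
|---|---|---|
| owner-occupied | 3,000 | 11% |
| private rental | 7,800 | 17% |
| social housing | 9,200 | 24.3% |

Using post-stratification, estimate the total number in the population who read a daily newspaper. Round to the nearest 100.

3,900

Estimated count per cell = population count × respondent percentage:
  owner-occupied: 3,000 × 11% = 330
  private rental: 7,800 × 17% = 1326
  social housing: 9,200 × 24.3% = 2235.6
Estimated total = 3891.6 → 3,900.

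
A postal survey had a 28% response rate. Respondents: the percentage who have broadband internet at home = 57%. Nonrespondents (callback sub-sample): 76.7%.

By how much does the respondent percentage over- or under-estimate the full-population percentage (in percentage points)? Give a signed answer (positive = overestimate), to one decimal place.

Nonresponse fraction = 1 − 0.28 = 0.72.
Bias = (nonresponse fraction) × (respondent percentage − nonrespondent percentage)
     = 0.72 × (57 − 76.7) = 0.72 × -19.7 = -14.184.

-14.2 percentage points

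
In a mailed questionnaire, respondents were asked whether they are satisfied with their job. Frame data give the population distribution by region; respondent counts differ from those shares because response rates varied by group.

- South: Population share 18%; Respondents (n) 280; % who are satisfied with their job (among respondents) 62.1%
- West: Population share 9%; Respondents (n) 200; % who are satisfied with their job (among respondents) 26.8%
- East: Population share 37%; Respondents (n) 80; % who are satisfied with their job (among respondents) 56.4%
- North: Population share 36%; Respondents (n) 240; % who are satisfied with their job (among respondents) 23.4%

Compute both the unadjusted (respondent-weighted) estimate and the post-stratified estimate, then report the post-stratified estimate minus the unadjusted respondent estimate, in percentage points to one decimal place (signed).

Unadjusted (pooled respondent) estimate weights by respondent counts:
  (280/800)×62.1 + (200/800)×26.8 + (80/800)×56.4 + (240/800)×23.4 = 41.095%
Post-stratifying to population shares instead:
  0.18×62.1 + 0.09×26.8 + 0.37×56.4 + 0.36×23.4 = 42.882%
Difference = 42.882 − 41.095 = 1.787 pp.

+1.8 percentage points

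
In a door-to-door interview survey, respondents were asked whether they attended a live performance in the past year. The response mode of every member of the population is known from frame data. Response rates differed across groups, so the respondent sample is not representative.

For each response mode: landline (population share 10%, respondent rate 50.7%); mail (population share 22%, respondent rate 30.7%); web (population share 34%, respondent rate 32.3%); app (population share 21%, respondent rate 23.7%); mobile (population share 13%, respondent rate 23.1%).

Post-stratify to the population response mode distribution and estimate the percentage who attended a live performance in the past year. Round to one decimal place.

30.8%

Each cell contributes population-share × respondent value:
  landline: 0.1 × 50.7 = 5.07
  mail: 0.22 × 30.7 = 6.754
  web: 0.34 × 32.3 = 10.982
  app: 0.21 × 23.7 = 4.977
  mobile: 0.13 × 23.1 = 3.003
Post-stratified estimate = 30.786 → 30.8%.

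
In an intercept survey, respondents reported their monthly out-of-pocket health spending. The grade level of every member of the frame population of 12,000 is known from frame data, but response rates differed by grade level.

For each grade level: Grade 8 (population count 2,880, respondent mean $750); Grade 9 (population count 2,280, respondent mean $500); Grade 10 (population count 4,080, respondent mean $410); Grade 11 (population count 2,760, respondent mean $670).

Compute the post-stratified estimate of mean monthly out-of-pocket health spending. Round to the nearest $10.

Reweight to the known grade level distribution:
  Grade 8: (2,880/12,000) × 750 = 180
  Grade 9: (2,280/12,000) × 500 = 95
  Grade 10: (4,080/12,000) × 410 = 139.4
  Grade 11: (2,760/12,000) × 670 = 154.1
Post-stratified estimate = 568.5 → $570.

$570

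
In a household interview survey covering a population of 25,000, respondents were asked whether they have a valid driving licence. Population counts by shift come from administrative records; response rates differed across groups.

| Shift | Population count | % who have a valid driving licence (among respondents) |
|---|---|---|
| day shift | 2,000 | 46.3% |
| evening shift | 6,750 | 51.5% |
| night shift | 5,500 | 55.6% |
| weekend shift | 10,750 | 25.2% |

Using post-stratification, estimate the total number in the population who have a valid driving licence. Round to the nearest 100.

10,200

Each cell contributes its population count × the respondent rate:
  day shift: 2,000 × 46.3% = 926
  evening shift: 6,750 × 51.5% = 3476.25
  night shift: 5,500 × 55.6% = 3058
  weekend shift: 10,750 × 25.2% = 2709
Estimated total = 10169.2 → 10,200.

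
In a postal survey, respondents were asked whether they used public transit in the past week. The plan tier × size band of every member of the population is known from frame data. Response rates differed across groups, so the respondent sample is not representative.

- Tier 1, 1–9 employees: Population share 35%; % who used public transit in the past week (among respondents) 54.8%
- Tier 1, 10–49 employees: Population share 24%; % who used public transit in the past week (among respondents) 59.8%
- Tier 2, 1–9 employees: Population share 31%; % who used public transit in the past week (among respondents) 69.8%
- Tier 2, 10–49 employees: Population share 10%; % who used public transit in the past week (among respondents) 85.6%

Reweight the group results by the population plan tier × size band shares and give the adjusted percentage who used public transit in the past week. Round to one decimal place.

63.7%

Reweight to the known plan tier × size band distribution:
  Tier 1, 1–9 employees: 0.35 × 54.8 = 19.18
  Tier 1, 10–49 employees: 0.24 × 59.8 = 14.352
  Tier 2, 1–9 employees: 0.31 × 69.8 = 21.638
  Tier 2, 10–49 employees: 0.1 × 85.6 = 8.56
Post-stratified estimate = 63.73 → 63.7%.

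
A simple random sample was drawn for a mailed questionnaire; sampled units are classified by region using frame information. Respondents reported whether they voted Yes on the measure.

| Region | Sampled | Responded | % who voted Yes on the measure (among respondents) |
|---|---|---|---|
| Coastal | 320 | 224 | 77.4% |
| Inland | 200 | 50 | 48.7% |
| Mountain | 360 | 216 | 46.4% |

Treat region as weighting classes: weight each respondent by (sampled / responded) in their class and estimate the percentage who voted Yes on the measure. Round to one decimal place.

58.2%

Class response rates: Coastal 224/320 = 70%, Inland 50/200 = 25%, Mountain 216/360 = 60%.
With weight = n_sampled/n_responded per class, the weighted class total is n_sampled:
  Coastal: 320 × 77.4 = 24,768
  Inland: 200 × 48.7 = 9740
  Mountain: 360 × 46.4 = 16,704
Adjusted estimate = 51,212 / 880 = 58.1955 → 58.2%.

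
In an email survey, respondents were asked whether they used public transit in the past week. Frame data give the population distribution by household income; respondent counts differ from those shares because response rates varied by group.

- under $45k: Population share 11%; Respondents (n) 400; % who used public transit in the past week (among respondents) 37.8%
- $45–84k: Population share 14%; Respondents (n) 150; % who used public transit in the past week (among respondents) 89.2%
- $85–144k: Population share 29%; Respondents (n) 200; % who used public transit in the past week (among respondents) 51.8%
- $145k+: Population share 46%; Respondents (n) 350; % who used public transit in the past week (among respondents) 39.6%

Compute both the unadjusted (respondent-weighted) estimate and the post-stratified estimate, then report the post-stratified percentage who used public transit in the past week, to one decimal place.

Unadjusted (pooled respondent) estimate weights by respondent counts:
  (400/1100)×37.8 + (150/1100)×89.2 + (200/1100)×51.8 + (350/1100)×39.6 = 47.9273%
Post-stratified estimate weights by population shares:
  0.11×37.8 + 0.14×89.2 + 0.29×51.8 + 0.46×39.6 = 49.884%

49.9%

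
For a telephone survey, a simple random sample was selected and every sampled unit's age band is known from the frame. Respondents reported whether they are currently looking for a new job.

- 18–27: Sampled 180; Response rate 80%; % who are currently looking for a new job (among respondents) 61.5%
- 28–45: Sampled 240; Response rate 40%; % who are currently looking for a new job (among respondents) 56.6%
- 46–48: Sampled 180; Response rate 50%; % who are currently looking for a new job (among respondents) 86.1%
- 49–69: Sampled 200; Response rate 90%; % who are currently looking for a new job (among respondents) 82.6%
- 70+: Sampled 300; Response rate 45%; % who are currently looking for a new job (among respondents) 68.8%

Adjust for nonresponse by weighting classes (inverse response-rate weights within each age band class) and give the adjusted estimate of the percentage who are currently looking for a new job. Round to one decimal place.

Inverse-response-rate weighting restores each class to its sampled count, so class totals weight by n_sampled:
  18–27: 180 × 61.5 = 11,070
  28–45: 240 × 56.6 = 13,584
  46–48: 180 × 86.1 = 15498
  49–69: 200 × 82.6 = 16,520
  70+: 300 × 68.8 = 20,640
Adjusted estimate = 77,312 / 1,100 = 70.2836 → 70.3%.

70.3%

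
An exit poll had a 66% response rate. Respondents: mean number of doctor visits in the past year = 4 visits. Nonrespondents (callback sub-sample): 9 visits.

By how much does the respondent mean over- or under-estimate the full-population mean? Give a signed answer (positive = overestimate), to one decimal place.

-1.7

Nonresponse fraction = 1 − 0.66 = 0.34.
Bias = (nonresponse fraction) × (respondent mean − nonrespondent mean)
     = 0.34 × (4 − 9) = 0.34 × -5 = -1.7.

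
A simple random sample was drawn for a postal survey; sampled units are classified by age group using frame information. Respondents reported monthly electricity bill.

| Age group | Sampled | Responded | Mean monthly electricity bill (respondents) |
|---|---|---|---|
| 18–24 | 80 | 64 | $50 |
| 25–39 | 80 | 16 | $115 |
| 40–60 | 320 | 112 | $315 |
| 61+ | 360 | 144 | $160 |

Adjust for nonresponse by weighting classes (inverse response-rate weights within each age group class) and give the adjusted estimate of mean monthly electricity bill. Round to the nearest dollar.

Class response rates: 18–24 64/80 = 80%, 25–39 16/80 = 20%, 40–60 112/320 = 35%, 61+ 144/360 = 40%.
Inverse-response-rate weighting restores each class to its sampled count, so class totals weight by n_sampled:
  18–24: 80 × 50 = 4000
  25–39: 80 × 115 = 9200
  40–60: 320 × 315 = 100,800
  61+: 360 × 160 = 57,600
Adjusted estimate = 171,600 / 840 = 204.286 → $204.

$204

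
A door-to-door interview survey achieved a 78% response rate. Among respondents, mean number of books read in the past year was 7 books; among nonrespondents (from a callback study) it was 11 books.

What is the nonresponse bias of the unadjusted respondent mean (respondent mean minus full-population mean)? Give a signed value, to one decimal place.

-0.9

Nonresponse fraction = 1 − 0.78 = 0.22.
Bias = (nonresponse fraction) × (respondent mean − nonrespondent mean)
     = 0.22 × (7 − 11) = 0.22 × -4 = -0.88.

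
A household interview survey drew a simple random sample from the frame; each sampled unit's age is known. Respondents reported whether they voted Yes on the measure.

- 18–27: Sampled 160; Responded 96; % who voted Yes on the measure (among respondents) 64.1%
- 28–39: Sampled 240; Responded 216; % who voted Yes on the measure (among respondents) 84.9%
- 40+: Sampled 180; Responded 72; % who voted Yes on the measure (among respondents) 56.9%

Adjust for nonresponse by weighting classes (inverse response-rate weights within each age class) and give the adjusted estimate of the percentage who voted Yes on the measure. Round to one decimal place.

Response rates by class: 18–27 96/160 = 60%, 28–39 216/240 = 90%, 40+ 72/180 = 40%.
Inverse-response-rate weighting restores each class to its sampled count, so class totals weight by n_sampled:
  18–27: 160 × 64.1 = 10,256
  28–39: 240 × 84.9 = 20,376
  40+: 180 × 56.9 = 10,242
Adjusted estimate = 40,874 / 580 = 70.4724 → 70.5%.

70.5%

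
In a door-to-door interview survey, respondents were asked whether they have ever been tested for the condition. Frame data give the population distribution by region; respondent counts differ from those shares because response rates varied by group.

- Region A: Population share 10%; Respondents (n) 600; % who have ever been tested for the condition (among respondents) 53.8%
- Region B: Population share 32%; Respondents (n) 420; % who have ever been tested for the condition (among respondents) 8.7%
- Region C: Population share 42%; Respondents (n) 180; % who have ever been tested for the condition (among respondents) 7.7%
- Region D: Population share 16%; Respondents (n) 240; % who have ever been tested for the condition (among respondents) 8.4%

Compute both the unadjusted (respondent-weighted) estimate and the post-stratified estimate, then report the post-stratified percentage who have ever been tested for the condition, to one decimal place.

Unadjusted (pooled respondent) estimate weights by respondent counts:
  (600/1440)×53.8 + (420/1440)×8.7 + (180/1440)×7.7 + (240/1440)×8.4 = 27.3167%
Post-stratifying to population shares instead:
  0.1×53.8 + 0.32×8.7 + 0.42×7.7 + 0.16×8.4 = 12.742%

12.7%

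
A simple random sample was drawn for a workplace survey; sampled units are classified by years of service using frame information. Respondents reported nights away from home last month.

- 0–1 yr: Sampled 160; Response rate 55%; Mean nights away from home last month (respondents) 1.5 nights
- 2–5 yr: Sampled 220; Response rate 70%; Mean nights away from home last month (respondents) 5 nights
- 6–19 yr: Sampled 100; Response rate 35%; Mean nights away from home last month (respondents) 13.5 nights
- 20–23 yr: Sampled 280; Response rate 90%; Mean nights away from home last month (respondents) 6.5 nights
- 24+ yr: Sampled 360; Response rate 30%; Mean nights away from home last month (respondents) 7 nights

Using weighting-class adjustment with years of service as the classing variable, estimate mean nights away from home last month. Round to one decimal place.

With weight = n_sampled/n_responded per class, the weighted class total is n_sampled:
  0–1 yr: 160 × 1.5 = 240
  2–5 yr: 220 × 5 = 1100
  6–19 yr: 100 × 13.5 = 1350
  20–23 yr: 280 × 6.5 = 1820
  24+ yr: 360 × 7 = 2520
Adjusted estimate = 7030 / 1,120 = 6.27679 → 6.3.

6.3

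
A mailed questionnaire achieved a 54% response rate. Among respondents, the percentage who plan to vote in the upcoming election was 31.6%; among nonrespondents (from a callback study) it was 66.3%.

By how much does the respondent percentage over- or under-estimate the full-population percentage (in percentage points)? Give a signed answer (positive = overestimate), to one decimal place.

-16.0 percentage points

Nonresponse fraction = 1 − 0.54 = 0.46.
Bias = (nonresponse fraction) × (respondent percentage − nonrespondent percentage)
     = 0.46 × (31.6 − 66.3) = 0.46 × -34.7 = -15.962.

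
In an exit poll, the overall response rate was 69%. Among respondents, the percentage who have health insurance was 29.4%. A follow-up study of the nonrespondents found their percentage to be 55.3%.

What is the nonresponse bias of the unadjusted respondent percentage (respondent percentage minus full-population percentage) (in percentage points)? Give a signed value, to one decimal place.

-8.0 percentage points

Nonresponse fraction = 1 − 0.69 = 0.31.
Bias = (nonresponse fraction) × (respondent percentage − nonrespondent percentage)
     = 0.31 × (29.4 − 55.3) = 0.31 × -25.9 = -8.029.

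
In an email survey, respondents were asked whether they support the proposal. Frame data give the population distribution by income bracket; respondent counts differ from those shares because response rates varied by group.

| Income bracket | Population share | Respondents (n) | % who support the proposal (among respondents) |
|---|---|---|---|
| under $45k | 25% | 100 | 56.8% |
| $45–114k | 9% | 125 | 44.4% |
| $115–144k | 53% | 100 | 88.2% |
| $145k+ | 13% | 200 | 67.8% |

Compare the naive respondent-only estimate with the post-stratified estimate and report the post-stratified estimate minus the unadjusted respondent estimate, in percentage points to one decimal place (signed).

+9.7 percentage points

Without adjustment, the pooled respondent share is:
  (100/525)×56.8 + (125/525)×44.4 + (100/525)×88.2 + (200/525)×67.8 = 64.019%
Reweighting by population income bracket shares:
  0.25×56.8 + 0.09×44.4 + 0.53×88.2 + 0.13×67.8 = 73.756%
Difference = 73.756 − 64.019 = 9.737 pp.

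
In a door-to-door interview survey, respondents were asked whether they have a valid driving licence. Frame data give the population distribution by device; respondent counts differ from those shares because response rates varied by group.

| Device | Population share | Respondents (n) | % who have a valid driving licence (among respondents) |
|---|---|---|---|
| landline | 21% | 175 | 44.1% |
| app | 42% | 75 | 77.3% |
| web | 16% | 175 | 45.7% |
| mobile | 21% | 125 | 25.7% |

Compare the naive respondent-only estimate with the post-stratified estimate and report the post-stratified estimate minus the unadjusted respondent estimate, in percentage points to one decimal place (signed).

+9.5 percentage points

Naive respondent-only estimate (weights = respondent counts):
  (175/550)×44.1 + (75/550)×77.3 + (175/550)×45.7 + (125/550)×25.7 = 44.9545%
Post-stratifying to population shares instead:
  0.21×44.1 + 0.42×77.3 + 0.16×45.7 + 0.21×25.7 = 54.436%
Difference = 54.436 − 44.9545 = 9.4815 pp.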